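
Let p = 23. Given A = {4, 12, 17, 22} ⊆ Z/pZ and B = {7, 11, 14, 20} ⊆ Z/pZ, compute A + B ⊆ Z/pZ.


Work in Z/23Z: reduce every sum a + b modulo 23.
Enumerate all 16 pairs:
a = 4: 4+7=11, 4+11=15, 4+14=18, 4+20=1
a = 12: 12+7=19, 12+11=0, 12+14=3, 12+20=9
a = 17: 17+7=1, 17+11=5, 17+14=8, 17+20=14
a = 22: 22+7=6, 22+11=10, 22+14=13, 22+20=19
Distinct residues collected: {0, 1, 3, 5, 6, 8, 9, 10, 11, 13, 14, 15, 18, 19}
|A + B| = 14 (out of 23 total residues).

A + B = {0, 1, 3, 5, 6, 8, 9, 10, 11, 13, 14, 15, 18, 19}


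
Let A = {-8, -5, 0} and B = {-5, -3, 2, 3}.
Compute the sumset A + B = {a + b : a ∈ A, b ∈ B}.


A + B = {a + b : a ∈ A, b ∈ B}.
Enumerate all |A|·|B| = 3·4 = 12 pairs (a, b) and collect distinct sums.
a = -8: -8+-5=-13, -8+-3=-11, -8+2=-6, -8+3=-5
a = -5: -5+-5=-10, -5+-3=-8, -5+2=-3, -5+3=-2
a = 0: 0+-5=-5, 0+-3=-3, 0+2=2, 0+3=3
Collecting distinct sums: A + B = {-13, -11, -10, -8, -6, -5, -3, -2, 2, 3}
|A + B| = 10

A + B = {-13, -11, -10, -8, -6, -5, -3, -2, 2, 3}


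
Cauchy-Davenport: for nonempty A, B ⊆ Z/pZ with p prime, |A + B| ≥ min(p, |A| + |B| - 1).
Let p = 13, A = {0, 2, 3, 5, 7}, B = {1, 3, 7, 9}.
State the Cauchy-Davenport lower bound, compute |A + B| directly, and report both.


Cauchy-Davenport: |A + B| ≥ min(p, |A| + |B| - 1) for A, B nonempty in Z/pZ.
|A| = 5, |B| = 4, p = 13.
CD lower bound = min(13, 5 + 4 - 1) = min(13, 8) = 8.
Compute A + B mod 13 directly:
a = 0: 0+1=1, 0+3=3, 0+7=7, 0+9=9
a = 2: 2+1=3, 2+3=5, 2+7=9, 2+9=11
a = 3: 3+1=4, 3+3=6, 3+7=10, 3+9=12
a = 5: 5+1=6, 5+3=8, 5+7=12, 5+9=1
a = 7: 7+1=8, 7+3=10, 7+7=1, 7+9=3
A + B = {1, 3, 4, 5, 6, 7, 8, 9, 10, 11, 12}, so |A + B| = 11.
Verify: 11 ≥ 8? Yes ✓.

CD lower bound = 8, actual |A + B| = 11.


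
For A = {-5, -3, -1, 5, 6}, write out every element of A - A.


A - A = {a - a' : a, a' ∈ A}.
Compute a - a' for each ordered pair (a, a'):
a = -5: -5--5=0, -5--3=-2, -5--1=-4, -5-5=-10, -5-6=-11
a = -3: -3--5=2, -3--3=0, -3--1=-2, -3-5=-8, -3-6=-9
a = -1: -1--5=4, -1--3=2, -1--1=0, -1-5=-6, -1-6=-7
a = 5: 5--5=10, 5--3=8, 5--1=6, 5-5=0, 5-6=-1
a = 6: 6--5=11, 6--3=9, 6--1=7, 6-5=1, 6-6=0
Collecting distinct values (and noting 0 appears from a-a):
A - A = {-11, -10, -9, -8, -7, -6, -4, -2, -1, 0, 1, 2, 4, 6, 7, 8, 9, 10, 11}
|A - A| = 19

A - A = {-11, -10, -9, -8, -7, -6, -4, -2, -1, 0, 1, 2, 4, 6, 7, 8, 9, 10, 11}


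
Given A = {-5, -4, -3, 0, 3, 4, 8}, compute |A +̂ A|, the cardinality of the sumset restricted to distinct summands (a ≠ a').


Restricted sumset: A +̂ A = {a + a' : a ∈ A, a' ∈ A, a ≠ a'}.
Equivalently, take A + A and drop any sum 2a that is achievable ONLY as a + a for a ∈ A (i.e. sums representable only with equal summands).
Enumerate pairs (a, a') with a < a' (symmetric, so each unordered pair gives one sum; this covers all a ≠ a'):
  -5 + -4 = -9
  -5 + -3 = -8
  -5 + 0 = -5
  -5 + 3 = -2
  -5 + 4 = -1
  -5 + 8 = 3
  -4 + -3 = -7
  -4 + 0 = -4
  -4 + 3 = -1
  -4 + 4 = 0
  -4 + 8 = 4
  -3 + 0 = -3
  -3 + 3 = 0
  -3 + 4 = 1
  -3 + 8 = 5
  0 + 3 = 3
  0 + 4 = 4
  0 + 8 = 8
  3 + 4 = 7
  3 + 8 = 11
  4 + 8 = 12
Collected distinct sums: {-9, -8, -7, -5, -4, -3, -2, -1, 0, 1, 3, 4, 5, 7, 8, 11, 12}
|A +̂ A| = 17
(Reference bound: |A +̂ A| ≥ 2|A| - 3 for |A| ≥ 2, with |A| = 7 giving ≥ 11.)

|A +̂ A| = 17


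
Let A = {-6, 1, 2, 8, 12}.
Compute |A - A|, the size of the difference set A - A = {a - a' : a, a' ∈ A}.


A - A = {a - a' : a, a' ∈ A}; |A| = 5.
Bounds: 2|A|-1 ≤ |A - A| ≤ |A|² - |A| + 1, i.e. 9 ≤ |A - A| ≤ 21.
Note: 0 ∈ A - A always (from a - a). The set is symmetric: if d ∈ A - A then -d ∈ A - A.
Enumerate nonzero differences d = a - a' with a > a' (then include -d):
Positive differences: {1, 4, 6, 7, 8, 10, 11, 14, 18}
Full difference set: {0} ∪ (positive diffs) ∪ (negative diffs).
|A - A| = 1 + 2·9 = 19 (matches direct enumeration: 19).

|A - A| = 19


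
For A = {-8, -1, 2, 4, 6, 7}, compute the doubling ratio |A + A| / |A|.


|A| = 6.
Compute A + A by enumerating all 36 pairs.
A + A = {-16, -9, -6, -4, -2, -1, 1, 3, 4, 5, 6, 8, 9, 10, 11, 12, 13, 14}, so |A + A| = 18.
K = |A + A| / |A| = 18/6 = 3/1 ≈ 3.0000.
Reference: AP of size 6 gives K = 11/6 ≈ 1.8333; a fully generic set of size 6 gives K ≈ 3.5000.

|A| = 6, |A + A| = 18, K = 18/6 = 3/1.


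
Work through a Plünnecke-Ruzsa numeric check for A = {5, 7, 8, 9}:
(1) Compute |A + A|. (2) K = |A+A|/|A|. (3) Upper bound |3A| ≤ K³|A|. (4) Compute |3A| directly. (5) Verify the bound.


|A| = 4.
Step 1: Compute A + A by enumerating all 16 pairs.
A + A = {10, 12, 13, 14, 15, 16, 17, 18}, so |A + A| = 8.
Step 2: Doubling constant K = |A + A|/|A| = 8/4 = 8/4 ≈ 2.0000.
Step 3: Plünnecke-Ruzsa gives |3A| ≤ K³·|A| = (2.0000)³ · 4 ≈ 32.0000.
Step 4: Compute 3A = A + A + A directly by enumerating all triples (a,b,c) ∈ A³; |3A| = 12.
Step 5: Check 12 ≤ 32.0000? Yes ✓.

K = 8/4, Plünnecke-Ruzsa bound K³|A| ≈ 32.0000, |3A| = 12, inequality holds.


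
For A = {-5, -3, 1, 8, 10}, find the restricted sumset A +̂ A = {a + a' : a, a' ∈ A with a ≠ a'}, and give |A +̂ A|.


Restricted sumset: A +̂ A = {a + a' : a ∈ A, a' ∈ A, a ≠ a'}.
Equivalently, take A + A and drop any sum 2a that is achievable ONLY as a + a for a ∈ A (i.e. sums representable only with equal summands).
Enumerate pairs (a, a') with a < a' (symmetric, so each unordered pair gives one sum; this covers all a ≠ a'):
  -5 + -3 = -8
  -5 + 1 = -4
  -5 + 8 = 3
  -5 + 10 = 5
  -3 + 1 = -2
  -3 + 8 = 5
  -3 + 10 = 7
  1 + 8 = 9
  1 + 10 = 11
  8 + 10 = 18
Collected distinct sums: {-8, -4, -2, 3, 5, 7, 9, 11, 18}
|A +̂ A| = 9
(Reference bound: |A +̂ A| ≥ 2|A| - 3 for |A| ≥ 2, with |A| = 5 giving ≥ 7.)

|A +̂ A| = 9


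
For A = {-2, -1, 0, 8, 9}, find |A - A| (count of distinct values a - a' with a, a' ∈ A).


A - A = {a - a' : a, a' ∈ A}; |A| = 5.
Bounds: 2|A|-1 ≤ |A - A| ≤ |A|² - |A| + 1, i.e. 9 ≤ |A - A| ≤ 21.
Note: 0 ∈ A - A always (from a - a). The set is symmetric: if d ∈ A - A then -d ∈ A - A.
Enumerate nonzero differences d = a - a' with a > a' (then include -d):
Positive differences: {1, 2, 8, 9, 10, 11}
Full difference set: {0} ∪ (positive diffs) ∪ (negative diffs).
|A - A| = 1 + 2·6 = 13 (matches direct enumeration: 13).

|A - A| = 13


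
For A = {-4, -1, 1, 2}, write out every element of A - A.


A - A = {a - a' : a, a' ∈ A}.
Compute a - a' for each ordered pair (a, a'):
a = -4: -4--4=0, -4--1=-3, -4-1=-5, -4-2=-6
a = -1: -1--4=3, -1--1=0, -1-1=-2, -1-2=-3
a = 1: 1--4=5, 1--1=2, 1-1=0, 1-2=-1
a = 2: 2--4=6, 2--1=3, 2-1=1, 2-2=0
Collecting distinct values (and noting 0 appears from a-a):
A - A = {-6, -5, -3, -2, -1, 0, 1, 2, 3, 5, 6}
|A - A| = 11

A - A = {-6, -5, -3, -2, -1, 0, 1, 2, 3, 5, 6}


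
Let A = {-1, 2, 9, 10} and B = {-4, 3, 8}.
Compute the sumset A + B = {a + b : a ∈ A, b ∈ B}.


A + B = {a + b : a ∈ A, b ∈ B}.
Enumerate all |A|·|B| = 4·3 = 12 pairs (a, b) and collect distinct sums.
a = -1: -1+-4=-5, -1+3=2, -1+8=7
a = 2: 2+-4=-2, 2+3=5, 2+8=10
a = 9: 9+-4=5, 9+3=12, 9+8=17
a = 10: 10+-4=6, 10+3=13, 10+8=18
Collecting distinct sums: A + B = {-5, -2, 2, 5, 6, 7, 10, 12, 13, 17, 18}
|A + B| = 11

A + B = {-5, -2, 2, 5, 6, 7, 10, 12, 13, 17, 18}


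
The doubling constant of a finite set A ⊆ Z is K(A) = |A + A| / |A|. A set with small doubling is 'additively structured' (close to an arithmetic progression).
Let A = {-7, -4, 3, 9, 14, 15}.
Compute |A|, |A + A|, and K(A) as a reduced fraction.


|A| = 6.
Compute A + A by enumerating all 36 pairs.
A + A = {-14, -11, -8, -4, -1, 2, 5, 6, 7, 8, 10, 11, 12, 17, 18, 23, 24, 28, 29, 30}, so |A + A| = 20.
K = |A + A| / |A| = 20/6 = 10/3 ≈ 3.3333.
Reference: AP of size 6 gives K = 11/6 ≈ 1.8333; a fully generic set of size 6 gives K ≈ 3.5000.

|A| = 6, |A + A| = 20, K = 20/6 = 10/3.


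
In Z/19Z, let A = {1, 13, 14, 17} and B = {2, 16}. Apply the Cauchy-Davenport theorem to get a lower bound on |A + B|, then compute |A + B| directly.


Cauchy-Davenport: |A + B| ≥ min(p, |A| + |B| - 1) for A, B nonempty in Z/pZ.
|A| = 4, |B| = 2, p = 19.
CD lower bound = min(19, 4 + 2 - 1) = min(19, 5) = 5.
Compute A + B mod 19 directly:
a = 1: 1+2=3, 1+16=17
a = 13: 13+2=15, 13+16=10
a = 14: 14+2=16, 14+16=11
a = 17: 17+2=0, 17+16=14
A + B = {0, 3, 10, 11, 14, 15, 16, 17}, so |A + B| = 8.
Verify: 8 ≥ 5? Yes ✓.

CD lower bound = 5, actual |A + B| = 8.


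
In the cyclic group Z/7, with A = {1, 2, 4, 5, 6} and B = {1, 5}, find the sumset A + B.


Work in Z/7Z: reduce every sum a + b modulo 7.
Enumerate all 10 pairs:
a = 1: 1+1=2, 1+5=6
a = 2: 2+1=3, 2+5=0
a = 4: 4+1=5, 4+5=2
a = 5: 5+1=6, 5+5=3
a = 6: 6+1=0, 6+5=4
Distinct residues collected: {0, 2, 3, 4, 5, 6}
|A + B| = 6 (out of 7 total residues).

A + B = {0, 2, 3, 4, 5, 6}


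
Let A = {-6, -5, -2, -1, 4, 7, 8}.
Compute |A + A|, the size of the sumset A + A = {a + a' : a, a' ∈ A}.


A + A = {a + a' : a, a' ∈ A}; |A| = 7.
General bounds: 2|A| - 1 ≤ |A + A| ≤ |A|(|A|+1)/2, i.e. 13 ≤ |A + A| ≤ 28.
Lower bound 2|A|-1 is attained iff A is an arithmetic progression.
Enumerate sums a + a' for a ≤ a' (symmetric, so this suffices):
a = -6: -6+-6=-12, -6+-5=-11, -6+-2=-8, -6+-1=-7, -6+4=-2, -6+7=1, -6+8=2
a = -5: -5+-5=-10, -5+-2=-7, -5+-1=-6, -5+4=-1, -5+7=2, -5+8=3
a = -2: -2+-2=-4, -2+-1=-3, -2+4=2, -2+7=5, -2+8=6
a = -1: -1+-1=-2, -1+4=3, -1+7=6, -1+8=7
a = 4: 4+4=8, 4+7=11, 4+8=12
a = 7: 7+7=14, 7+8=15
a = 8: 8+8=16
Distinct sums: {-12, -11, -10, -8, -7, -6, -4, -3, -2, -1, 1, 2, 3, 5, 6, 7, 8, 11, 12, 14, 15, 16}
|A + A| = 22

|A + A| = 22


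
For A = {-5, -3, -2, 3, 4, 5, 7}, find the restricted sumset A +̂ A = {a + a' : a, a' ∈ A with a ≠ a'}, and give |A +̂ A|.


Restricted sumset: A +̂ A = {a + a' : a ∈ A, a' ∈ A, a ≠ a'}.
Equivalently, take A + A and drop any sum 2a that is achievable ONLY as a + a for a ∈ A (i.e. sums representable only with equal summands).
Enumerate pairs (a, a') with a < a' (symmetric, so each unordered pair gives one sum; this covers all a ≠ a'):
  -5 + -3 = -8
  -5 + -2 = -7
  -5 + 3 = -2
  -5 + 4 = -1
  -5 + 5 = 0
  -5 + 7 = 2
  -3 + -2 = -5
  -3 + 3 = 0
  -3 + 4 = 1
  -3 + 5 = 2
  -3 + 7 = 4
  -2 + 3 = 1
  -2 + 4 = 2
  -2 + 5 = 3
  -2 + 7 = 5
  3 + 4 = 7
  3 + 5 = 8
  3 + 7 = 10
  4 + 5 = 9
  4 + 7 = 11
  5 + 7 = 12
Collected distinct sums: {-8, -7, -5, -2, -1, 0, 1, 2, 3, 4, 5, 7, 8, 9, 10, 11, 12}
|A +̂ A| = 17
(Reference bound: |A +̂ A| ≥ 2|A| - 3 for |A| ≥ 2, with |A| = 7 giving ≥ 11.)

|A +̂ A| = 17


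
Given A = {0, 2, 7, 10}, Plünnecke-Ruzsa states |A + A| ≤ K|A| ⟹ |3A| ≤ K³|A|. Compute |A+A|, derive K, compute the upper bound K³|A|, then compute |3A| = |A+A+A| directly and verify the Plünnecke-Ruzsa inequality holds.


|A| = 4.
Step 1: Compute A + A by enumerating all 16 pairs.
A + A = {0, 2, 4, 7, 9, 10, 12, 14, 17, 20}, so |A + A| = 10.
Step 2: Doubling constant K = |A + A|/|A| = 10/4 = 10/4 ≈ 2.5000.
Step 3: Plünnecke-Ruzsa gives |3A| ≤ K³·|A| = (2.5000)³ · 4 ≈ 62.5000.
Step 4: Compute 3A = A + A + A directly by enumerating all triples (a,b,c) ∈ A³; |3A| = 19.
Step 5: Check 19 ≤ 62.5000? Yes ✓.

K = 10/4, Plünnecke-Ruzsa bound K³|A| ≈ 62.5000, |3A| = 19, inequality holds.


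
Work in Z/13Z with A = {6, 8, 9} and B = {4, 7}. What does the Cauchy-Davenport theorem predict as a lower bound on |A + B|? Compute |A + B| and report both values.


Cauchy-Davenport: |A + B| ≥ min(p, |A| + |B| - 1) for A, B nonempty in Z/pZ.
|A| = 3, |B| = 2, p = 13.
CD lower bound = min(13, 3 + 2 - 1) = min(13, 4) = 4.
Compute A + B mod 13 directly:
a = 6: 6+4=10, 6+7=0
a = 8: 8+4=12, 8+7=2
a = 9: 9+4=0, 9+7=3
A + B = {0, 2, 3, 10, 12}, so |A + B| = 5.
Verify: 5 ≥ 4? Yes ✓.

CD lower bound = 4, actual |A + B| = 5.


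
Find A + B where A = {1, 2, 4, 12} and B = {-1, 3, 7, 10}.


A + B = {a + b : a ∈ A, b ∈ B}.
Enumerate all |A|·|B| = 4·4 = 16 pairs (a, b) and collect distinct sums.
a = 1: 1+-1=0, 1+3=4, 1+7=8, 1+10=11
a = 2: 2+-1=1, 2+3=5, 2+7=9, 2+10=12
a = 4: 4+-1=3, 4+3=7, 4+7=11, 4+10=14
a = 12: 12+-1=11, 12+3=15, 12+7=19, 12+10=22
Collecting distinct sums: A + B = {0, 1, 3, 4, 5, 7, 8, 9, 11, 12, 14, 15, 19, 22}
|A + B| = 14

A + B = {0, 1, 3, 4, 5, 7, 8, 9, 11, 12, 14, 15, 19, 22}


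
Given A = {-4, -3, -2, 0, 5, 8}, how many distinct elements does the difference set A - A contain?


A - A = {a - a' : a, a' ∈ A}; |A| = 6.
Bounds: 2|A|-1 ≤ |A - A| ≤ |A|² - |A| + 1, i.e. 11 ≤ |A - A| ≤ 31.
Note: 0 ∈ A - A always (from a - a). The set is symmetric: if d ∈ A - A then -d ∈ A - A.
Enumerate nonzero differences d = a - a' with a > a' (then include -d):
Positive differences: {1, 2, 3, 4, 5, 7, 8, 9, 10, 11, 12}
Full difference set: {0} ∪ (positive diffs) ∪ (negative diffs).
|A - A| = 1 + 2·11 = 23 (matches direct enumeration: 23).

|A - A| = 23


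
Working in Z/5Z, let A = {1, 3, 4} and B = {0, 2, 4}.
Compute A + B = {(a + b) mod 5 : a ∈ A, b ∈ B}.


Work in Z/5Z: reduce every sum a + b modulo 5.
Enumerate all 9 pairs:
a = 1: 1+0=1, 1+2=3, 1+4=0
a = 3: 3+0=3, 3+2=0, 3+4=2
a = 4: 4+0=4, 4+2=1, 4+4=3
Distinct residues collected: {0, 1, 2, 3, 4}
|A + B| = 5 (out of 5 total residues).

A + B = {0, 1, 2, 3, 4}


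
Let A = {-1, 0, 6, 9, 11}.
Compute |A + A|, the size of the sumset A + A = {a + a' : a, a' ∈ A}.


A + A = {a + a' : a, a' ∈ A}; |A| = 5.
General bounds: 2|A| - 1 ≤ |A + A| ≤ |A|(|A|+1)/2, i.e. 9 ≤ |A + A| ≤ 15.
Lower bound 2|A|-1 is attained iff A is an arithmetic progression.
Enumerate sums a + a' for a ≤ a' (symmetric, so this suffices):
a = -1: -1+-1=-2, -1+0=-1, -1+6=5, -1+9=8, -1+11=10
a = 0: 0+0=0, 0+6=6, 0+9=9, 0+11=11
a = 6: 6+6=12, 6+9=15, 6+11=17
a = 9: 9+9=18, 9+11=20
a = 11: 11+11=22
Distinct sums: {-2, -1, 0, 5, 6, 8, 9, 10, 11, 12, 15, 17, 18, 20, 22}
|A + A| = 15

|A + A| = 15


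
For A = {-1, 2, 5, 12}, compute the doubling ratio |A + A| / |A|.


|A| = 4.
Compute A + A by enumerating all 16 pairs.
A + A = {-2, 1, 4, 7, 10, 11, 14, 17, 24}, so |A + A| = 9.
K = |A + A| / |A| = 9/4 (already in lowest terms) ≈ 2.2500.
Reference: AP of size 4 gives K = 7/4 ≈ 1.7500; a fully generic set of size 4 gives K ≈ 2.5000.

|A| = 4, |A + A| = 9, K = 9/4.


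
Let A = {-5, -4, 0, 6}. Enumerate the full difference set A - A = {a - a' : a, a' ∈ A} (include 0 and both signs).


A - A = {a - a' : a, a' ∈ A}.
Compute a - a' for each ordered pair (a, a'):
a = -5: -5--5=0, -5--4=-1, -5-0=-5, -5-6=-11
a = -4: -4--5=1, -4--4=0, -4-0=-4, -4-6=-10
a = 0: 0--5=5, 0--4=4, 0-0=0, 0-6=-6
a = 6: 6--5=11, 6--4=10, 6-0=6, 6-6=0
Collecting distinct values (and noting 0 appears from a-a):
A - A = {-11, -10, -6, -5, -4, -1, 0, 1, 4, 5, 6, 10, 11}
|A - A| = 13

A - A = {-11, -10, -6, -5, -4, -1, 0, 1, 4, 5, 6, 10, 11}


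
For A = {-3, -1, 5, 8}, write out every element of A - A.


A - A = {a - a' : a, a' ∈ A}.
Compute a - a' for each ordered pair (a, a'):
a = -3: -3--3=0, -3--1=-2, -3-5=-8, -3-8=-11
a = -1: -1--3=2, -1--1=0, -1-5=-6, -1-8=-9
a = 5: 5--3=8, 5--1=6, 5-5=0, 5-8=-3
a = 8: 8--3=11, 8--1=9, 8-5=3, 8-8=0
Collecting distinct values (and noting 0 appears from a-a):
A - A = {-11, -9, -8, -6, -3, -2, 0, 2, 3, 6, 8, 9, 11}
|A - A| = 13

A - A = {-11, -9, -8, -6, -3, -2, 0, 2, 3, 6, 8, 9, 11}


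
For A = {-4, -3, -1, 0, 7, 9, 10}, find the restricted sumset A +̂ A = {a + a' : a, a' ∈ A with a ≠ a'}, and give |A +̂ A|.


Restricted sumset: A +̂ A = {a + a' : a ∈ A, a' ∈ A, a ≠ a'}.
Equivalently, take A + A and drop any sum 2a that is achievable ONLY as a + a for a ∈ A (i.e. sums representable only with equal summands).
Enumerate pairs (a, a') with a < a' (symmetric, so each unordered pair gives one sum; this covers all a ≠ a'):
  -4 + -3 = -7
  -4 + -1 = -5
  -4 + 0 = -4
  -4 + 7 = 3
  -4 + 9 = 5
  -4 + 10 = 6
  -3 + -1 = -4
  -3 + 0 = -3
  -3 + 7 = 4
  -3 + 9 = 6
  -3 + 10 = 7
  -1 + 0 = -1
  -1 + 7 = 6
  -1 + 9 = 8
  -1 + 10 = 9
  0 + 7 = 7
  0 + 9 = 9
  0 + 10 = 10
  7 + 9 = 16
  7 + 10 = 17
  9 + 10 = 19
Collected distinct sums: {-7, -5, -4, -3, -1, 3, 4, 5, 6, 7, 8, 9, 10, 16, 17, 19}
|A +̂ A| = 16
(Reference bound: |A +̂ A| ≥ 2|A| - 3 for |A| ≥ 2, with |A| = 7 giving ≥ 11.)

|A +̂ A| = 16


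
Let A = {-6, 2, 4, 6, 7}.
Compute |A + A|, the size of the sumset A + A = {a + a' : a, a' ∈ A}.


A + A = {a + a' : a, a' ∈ A}; |A| = 5.
General bounds: 2|A| - 1 ≤ |A + A| ≤ |A|(|A|+1)/2, i.e. 9 ≤ |A + A| ≤ 15.
Lower bound 2|A|-1 is attained iff A is an arithmetic progression.
Enumerate sums a + a' for a ≤ a' (symmetric, so this suffices):
a = -6: -6+-6=-12, -6+2=-4, -6+4=-2, -6+6=0, -6+7=1
a = 2: 2+2=4, 2+4=6, 2+6=8, 2+7=9
a = 4: 4+4=8, 4+6=10, 4+7=11
a = 6: 6+6=12, 6+7=13
a = 7: 7+7=14
Distinct sums: {-12, -4, -2, 0, 1, 4, 6, 8, 9, 10, 11, 12, 13, 14}
|A + A| = 14

|A + A| = 14


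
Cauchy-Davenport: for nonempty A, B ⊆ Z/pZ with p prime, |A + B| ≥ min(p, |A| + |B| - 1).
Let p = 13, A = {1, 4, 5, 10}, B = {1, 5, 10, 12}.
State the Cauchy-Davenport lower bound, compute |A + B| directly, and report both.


Cauchy-Davenport: |A + B| ≥ min(p, |A| + |B| - 1) for A, B nonempty in Z/pZ.
|A| = 4, |B| = 4, p = 13.
CD lower bound = min(13, 4 + 4 - 1) = min(13, 7) = 7.
Compute A + B mod 13 directly:
a = 1: 1+1=2, 1+5=6, 1+10=11, 1+12=0
a = 4: 4+1=5, 4+5=9, 4+10=1, 4+12=3
a = 5: 5+1=6, 5+5=10, 5+10=2, 5+12=4
a = 10: 10+1=11, 10+5=2, 10+10=7, 10+12=9
A + B = {0, 1, 2, 3, 4, 5, 6, 7, 9, 10, 11}, so |A + B| = 11.
Verify: 11 ≥ 7? Yes ✓.

CD lower bound = 7, actual |A + B| = 11.


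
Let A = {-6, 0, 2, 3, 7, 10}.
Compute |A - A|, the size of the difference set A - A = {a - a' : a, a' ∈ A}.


A - A = {a - a' : a, a' ∈ A}; |A| = 6.
Bounds: 2|A|-1 ≤ |A - A| ≤ |A|² - |A| + 1, i.e. 11 ≤ |A - A| ≤ 31.
Note: 0 ∈ A - A always (from a - a). The set is symmetric: if d ∈ A - A then -d ∈ A - A.
Enumerate nonzero differences d = a - a' with a > a' (then include -d):
Positive differences: {1, 2, 3, 4, 5, 6, 7, 8, 9, 10, 13, 16}
Full difference set: {0} ∪ (positive diffs) ∪ (negative diffs).
|A - A| = 1 + 2·12 = 25 (matches direct enumeration: 25).

|A - A| = 25


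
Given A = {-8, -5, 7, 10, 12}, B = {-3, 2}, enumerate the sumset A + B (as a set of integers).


A + B = {a + b : a ∈ A, b ∈ B}.
Enumerate all |A|·|B| = 5·2 = 10 pairs (a, b) and collect distinct sums.
a = -8: -8+-3=-11, -8+2=-6
a = -5: -5+-3=-8, -5+2=-3
a = 7: 7+-3=4, 7+2=9
a = 10: 10+-3=7, 10+2=12
a = 12: 12+-3=9, 12+2=14
Collecting distinct sums: A + B = {-11, -8, -6, -3, 4, 7, 9, 12, 14}
|A + B| = 9

A + B = {-11, -8, -6, -3, 4, 7, 9, 12, 14}


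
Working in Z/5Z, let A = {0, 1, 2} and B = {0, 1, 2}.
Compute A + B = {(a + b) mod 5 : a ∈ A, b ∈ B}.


Work in Z/5Z: reduce every sum a + b modulo 5.
Enumerate all 9 pairs:
a = 0: 0+0=0, 0+1=1, 0+2=2
a = 1: 1+0=1, 1+1=2, 1+2=3
a = 2: 2+0=2, 2+1=3, 2+2=4
Distinct residues collected: {0, 1, 2, 3, 4}
|A + B| = 5 (out of 5 total residues).

A + B = {0, 1, 2, 3, 4}


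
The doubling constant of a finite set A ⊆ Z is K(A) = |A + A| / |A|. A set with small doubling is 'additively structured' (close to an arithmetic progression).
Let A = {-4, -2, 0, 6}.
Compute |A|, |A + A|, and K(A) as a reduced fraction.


|A| = 4.
Compute A + A by enumerating all 16 pairs.
A + A = {-8, -6, -4, -2, 0, 2, 4, 6, 12}, so |A + A| = 9.
K = |A + A| / |A| = 9/4 (already in lowest terms) ≈ 2.2500.
Reference: AP of size 4 gives K = 7/4 ≈ 1.7500; a fully generic set of size 4 gives K ≈ 2.5000.

|A| = 4, |A + A| = 9, K = 9/4.


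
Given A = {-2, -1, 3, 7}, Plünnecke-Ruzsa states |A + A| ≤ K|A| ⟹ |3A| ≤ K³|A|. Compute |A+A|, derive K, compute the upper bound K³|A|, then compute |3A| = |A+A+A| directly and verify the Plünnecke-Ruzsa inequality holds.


|A| = 4.
Step 1: Compute A + A by enumerating all 16 pairs.
A + A = {-4, -3, -2, 1, 2, 5, 6, 10, 14}, so |A + A| = 9.
Step 2: Doubling constant K = |A + A|/|A| = 9/4 = 9/4 ≈ 2.2500.
Step 3: Plünnecke-Ruzsa gives |3A| ≤ K³·|A| = (2.2500)³ · 4 ≈ 45.5625.
Step 4: Compute 3A = A + A + A directly by enumerating all triples (a,b,c) ∈ A³; |3A| = 16.
Step 5: Check 16 ≤ 45.5625? Yes ✓.

K = 9/4, Plünnecke-Ruzsa bound K³|A| ≈ 45.5625, |3A| = 16, inequality holds.


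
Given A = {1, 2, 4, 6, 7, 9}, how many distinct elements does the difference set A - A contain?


A - A = {a - a' : a, a' ∈ A}; |A| = 6.
Bounds: 2|A|-1 ≤ |A - A| ≤ |A|² - |A| + 1, i.e. 11 ≤ |A - A| ≤ 31.
Note: 0 ∈ A - A always (from a - a). The set is symmetric: if d ∈ A - A then -d ∈ A - A.
Enumerate nonzero differences d = a - a' with a > a' (then include -d):
Positive differences: {1, 2, 3, 4, 5, 6, 7, 8}
Full difference set: {0} ∪ (positive diffs) ∪ (negative diffs).
|A - A| = 1 + 2·8 = 17 (matches direct enumeration: 17).

|A - A| = 17


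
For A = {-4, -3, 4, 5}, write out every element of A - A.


A - A = {a - a' : a, a' ∈ A}.
Compute a - a' for each ordered pair (a, a'):
a = -4: -4--4=0, -4--3=-1, -4-4=-8, -4-5=-9
a = -3: -3--4=1, -3--3=0, -3-4=-7, -3-5=-8
a = 4: 4--4=8, 4--3=7, 4-4=0, 4-5=-1
a = 5: 5--4=9, 5--3=8, 5-4=1, 5-5=0
Collecting distinct values (and noting 0 appears from a-a):
A - A = {-9, -8, -7, -1, 0, 1, 7, 8, 9}
|A - A| = 9

A - A = {-9, -8, -7, -1, 0, 1, 7, 8, 9}


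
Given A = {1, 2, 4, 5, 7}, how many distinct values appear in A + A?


A + A = {a + a' : a, a' ∈ A}; |A| = 5.
General bounds: 2|A| - 1 ≤ |A + A| ≤ |A|(|A|+1)/2, i.e. 9 ≤ |A + A| ≤ 15.
Lower bound 2|A|-1 is attained iff A is an arithmetic progression.
Enumerate sums a + a' for a ≤ a' (symmetric, so this suffices):
a = 1: 1+1=2, 1+2=3, 1+4=5, 1+5=6, 1+7=8
a = 2: 2+2=4, 2+4=6, 2+5=7, 2+7=9
a = 4: 4+4=8, 4+5=9, 4+7=11
a = 5: 5+5=10, 5+7=12
a = 7: 7+7=14
Distinct sums: {2, 3, 4, 5, 6, 7, 8, 9, 10, 11, 12, 14}
|A + A| = 12

|A + A| = 12


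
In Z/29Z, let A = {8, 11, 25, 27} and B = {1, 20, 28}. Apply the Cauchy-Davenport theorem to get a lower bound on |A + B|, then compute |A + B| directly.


Cauchy-Davenport: |A + B| ≥ min(p, |A| + |B| - 1) for A, B nonempty in Z/pZ.
|A| = 4, |B| = 3, p = 29.
CD lower bound = min(29, 4 + 3 - 1) = min(29, 6) = 6.
Compute A + B mod 29 directly:
a = 8: 8+1=9, 8+20=28, 8+28=7
a = 11: 11+1=12, 11+20=2, 11+28=10
a = 25: 25+1=26, 25+20=16, 25+28=24
a = 27: 27+1=28, 27+20=18, 27+28=26
A + B = {2, 7, 9, 10, 12, 16, 18, 24, 26, 28}, so |A + B| = 10.
Verify: 10 ≥ 6? Yes ✓.

CD lower bound = 6, actual |A + B| = 10.


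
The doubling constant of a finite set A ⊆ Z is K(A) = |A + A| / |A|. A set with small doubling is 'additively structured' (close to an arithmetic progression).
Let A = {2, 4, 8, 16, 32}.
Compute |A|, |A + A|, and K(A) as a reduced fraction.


|A| = 5.
Compute A + A by enumerating all 25 pairs.
A + A = {4, 6, 8, 10, 12, 16, 18, 20, 24, 32, 34, 36, 40, 48, 64}, so |A + A| = 15.
K = |A + A| / |A| = 15/5 = 3/1 ≈ 3.0000.
Reference: AP of size 5 gives K = 9/5 ≈ 1.8000; a fully generic set of size 5 gives K ≈ 3.0000.

|A| = 5, |A + A| = 15, K = 15/5 = 3/1.


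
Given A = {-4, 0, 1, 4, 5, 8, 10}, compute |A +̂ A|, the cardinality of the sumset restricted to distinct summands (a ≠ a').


Restricted sumset: A +̂ A = {a + a' : a ∈ A, a' ∈ A, a ≠ a'}.
Equivalently, take A + A and drop any sum 2a that is achievable ONLY as a + a for a ∈ A (i.e. sums representable only with equal summands).
Enumerate pairs (a, a') with a < a' (symmetric, so each unordered pair gives one sum; this covers all a ≠ a'):
  -4 + 0 = -4
  -4 + 1 = -3
  -4 + 4 = 0
  -4 + 5 = 1
  -4 + 8 = 4
  -4 + 10 = 6
  0 + 1 = 1
  0 + 4 = 4
  0 + 5 = 5
  0 + 8 = 8
  0 + 10 = 10
  1 + 4 = 5
  1 + 5 = 6
  1 + 8 = 9
  1 + 10 = 11
  4 + 5 = 9
  4 + 8 = 12
  4 + 10 = 14
  5 + 8 = 13
  5 + 10 = 15
  8 + 10 = 18
Collected distinct sums: {-4, -3, 0, 1, 4, 5, 6, 8, 9, 10, 11, 12, 13, 14, 15, 18}
|A +̂ A| = 16
(Reference bound: |A +̂ A| ≥ 2|A| - 3 for |A| ≥ 2, with |A| = 7 giving ≥ 11.)

|A +̂ A| = 16


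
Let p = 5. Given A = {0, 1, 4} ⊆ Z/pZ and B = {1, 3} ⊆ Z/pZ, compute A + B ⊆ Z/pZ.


Work in Z/5Z: reduce every sum a + b modulo 5.
Enumerate all 6 pairs:
a = 0: 0+1=1, 0+3=3
a = 1: 1+1=2, 1+3=4
a = 4: 4+1=0, 4+3=2
Distinct residues collected: {0, 1, 2, 3, 4}
|A + B| = 5 (out of 5 total residues).

A + B = {0, 1, 2, 3, 4}


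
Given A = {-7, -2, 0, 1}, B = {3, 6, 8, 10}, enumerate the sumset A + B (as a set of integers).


A + B = {a + b : a ∈ A, b ∈ B}.
Enumerate all |A|·|B| = 4·4 = 16 pairs (a, b) and collect distinct sums.
a = -7: -7+3=-4, -7+6=-1, -7+8=1, -7+10=3
a = -2: -2+3=1, -2+6=4, -2+8=6, -2+10=8
a = 0: 0+3=3, 0+6=6, 0+8=8, 0+10=10
a = 1: 1+3=4, 1+6=7, 1+8=9, 1+10=11
Collecting distinct sums: A + B = {-4, -1, 1, 3, 4, 6, 7, 8, 9, 10, 11}
|A + B| = 11

A + B = {-4, -1, 1, 3, 4, 6, 7, 8, 9, 10, 11}


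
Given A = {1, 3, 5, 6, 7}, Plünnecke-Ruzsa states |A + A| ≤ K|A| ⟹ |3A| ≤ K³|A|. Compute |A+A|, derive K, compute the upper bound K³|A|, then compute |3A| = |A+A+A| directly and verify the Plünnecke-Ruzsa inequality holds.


|A| = 5.
Step 1: Compute A + A by enumerating all 25 pairs.
A + A = {2, 4, 6, 7, 8, 9, 10, 11, 12, 13, 14}, so |A + A| = 11.
Step 2: Doubling constant K = |A + A|/|A| = 11/5 = 11/5 ≈ 2.2000.
Step 3: Plünnecke-Ruzsa gives |3A| ≤ K³·|A| = (2.2000)³ · 5 ≈ 53.2400.
Step 4: Compute 3A = A + A + A directly by enumerating all triples (a,b,c) ∈ A³; |3A| = 17.
Step 5: Check 17 ≤ 53.2400? Yes ✓.

K = 11/5, Plünnecke-Ruzsa bound K³|A| ≈ 53.2400, |3A| = 17, inequality holds.


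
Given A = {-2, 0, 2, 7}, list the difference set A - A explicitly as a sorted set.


A - A = {a - a' : a, a' ∈ A}.
Compute a - a' for each ordered pair (a, a'):
a = -2: -2--2=0, -2-0=-2, -2-2=-4, -2-7=-9
a = 0: 0--2=2, 0-0=0, 0-2=-2, 0-7=-7
a = 2: 2--2=4, 2-0=2, 2-2=0, 2-7=-5
a = 7: 7--2=9, 7-0=7, 7-2=5, 7-7=0
Collecting distinct values (and noting 0 appears from a-a):
A - A = {-9, -7, -5, -4, -2, 0, 2, 4, 5, 7, 9}
|A - A| = 11

A - A = {-9, -7, -5, -4, -2, 0, 2, 4, 5, 7, 9}


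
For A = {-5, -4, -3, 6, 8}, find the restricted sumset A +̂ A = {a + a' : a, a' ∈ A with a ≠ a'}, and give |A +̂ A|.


Restricted sumset: A +̂ A = {a + a' : a ∈ A, a' ∈ A, a ≠ a'}.
Equivalently, take A + A and drop any sum 2a that is achievable ONLY as a + a for a ∈ A (i.e. sums representable only with equal summands).
Enumerate pairs (a, a') with a < a' (symmetric, so each unordered pair gives one sum; this covers all a ≠ a'):
  -5 + -4 = -9
  -5 + -3 = -8
  -5 + 6 = 1
  -5 + 8 = 3
  -4 + -3 = -7
  -4 + 6 = 2
  -4 + 8 = 4
  -3 + 6 = 3
  -3 + 8 = 5
  6 + 8 = 14
Collected distinct sums: {-9, -8, -7, 1, 2, 3, 4, 5, 14}
|A +̂ A| = 9
(Reference bound: |A +̂ A| ≥ 2|A| - 3 for |A| ≥ 2, with |A| = 5 giving ≥ 7.)

|A +̂ A| = 9


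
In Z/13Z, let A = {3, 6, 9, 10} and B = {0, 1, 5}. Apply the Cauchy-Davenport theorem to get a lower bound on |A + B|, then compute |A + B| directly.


Cauchy-Davenport: |A + B| ≥ min(p, |A| + |B| - 1) for A, B nonempty in Z/pZ.
|A| = 4, |B| = 3, p = 13.
CD lower bound = min(13, 4 + 3 - 1) = min(13, 6) = 6.
Compute A + B mod 13 directly:
a = 3: 3+0=3, 3+1=4, 3+5=8
a = 6: 6+0=6, 6+1=7, 6+5=11
a = 9: 9+0=9, 9+1=10, 9+5=1
a = 10: 10+0=10, 10+1=11, 10+5=2
A + B = {1, 2, 3, 4, 6, 7, 8, 9, 10, 11}, so |A + B| = 10.
Verify: 10 ≥ 6? Yes ✓.

CD lower bound = 6, actual |A + B| = 10.


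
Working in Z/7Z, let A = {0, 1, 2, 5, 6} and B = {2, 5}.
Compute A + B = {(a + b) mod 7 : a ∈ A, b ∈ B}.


Work in Z/7Z: reduce every sum a + b modulo 7.
Enumerate all 10 pairs:
a = 0: 0+2=2, 0+5=5
a = 1: 1+2=3, 1+5=6
a = 2: 2+2=4, 2+5=0
a = 5: 5+2=0, 5+5=3
a = 6: 6+2=1, 6+5=4
Distinct residues collected: {0, 1, 2, 3, 4, 5, 6}
|A + B| = 7 (out of 7 total residues).

A + B = {0, 1, 2, 3, 4, 5, 6}


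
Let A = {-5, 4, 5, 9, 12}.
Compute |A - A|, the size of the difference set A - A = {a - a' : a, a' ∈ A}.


A - A = {a - a' : a, a' ∈ A}; |A| = 5.
Bounds: 2|A|-1 ≤ |A - A| ≤ |A|² - |A| + 1, i.e. 9 ≤ |A - A| ≤ 21.
Note: 0 ∈ A - A always (from a - a). The set is symmetric: if d ∈ A - A then -d ∈ A - A.
Enumerate nonzero differences d = a - a' with a > a' (then include -d):
Positive differences: {1, 3, 4, 5, 7, 8, 9, 10, 14, 17}
Full difference set: {0} ∪ (positive diffs) ∪ (negative diffs).
|A - A| = 1 + 2·10 = 21 (matches direct enumeration: 21).

|A - A| = 21


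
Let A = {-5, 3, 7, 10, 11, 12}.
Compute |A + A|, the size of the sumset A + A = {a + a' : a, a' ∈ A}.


A + A = {a + a' : a, a' ∈ A}; |A| = 6.
General bounds: 2|A| - 1 ≤ |A + A| ≤ |A|(|A|+1)/2, i.e. 11 ≤ |A + A| ≤ 21.
Lower bound 2|A|-1 is attained iff A is an arithmetic progression.
Enumerate sums a + a' for a ≤ a' (symmetric, so this suffices):
a = -5: -5+-5=-10, -5+3=-2, -5+7=2, -5+10=5, -5+11=6, -5+12=7
a = 3: 3+3=6, 3+7=10, 3+10=13, 3+11=14, 3+12=15
a = 7: 7+7=14, 7+10=17, 7+11=18, 7+12=19
a = 10: 10+10=20, 10+11=21, 10+12=22
a = 11: 11+11=22, 11+12=23
a = 12: 12+12=24
Distinct sums: {-10, -2, 2, 5, 6, 7, 10, 13, 14, 15, 17, 18, 19, 20, 21, 22, 23, 24}
|A + A| = 18

|A + A| = 18


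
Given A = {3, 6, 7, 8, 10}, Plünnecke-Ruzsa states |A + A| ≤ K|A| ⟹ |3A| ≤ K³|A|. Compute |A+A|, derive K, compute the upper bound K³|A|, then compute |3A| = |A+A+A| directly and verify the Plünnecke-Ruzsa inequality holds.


|A| = 5.
Step 1: Compute A + A by enumerating all 25 pairs.
A + A = {6, 9, 10, 11, 12, 13, 14, 15, 16, 17, 18, 20}, so |A + A| = 12.
Step 2: Doubling constant K = |A + A|/|A| = 12/5 = 12/5 ≈ 2.4000.
Step 3: Plünnecke-Ruzsa gives |3A| ≤ K³·|A| = (2.4000)³ · 5 ≈ 69.1200.
Step 4: Compute 3A = A + A + A directly by enumerating all triples (a,b,c) ∈ A³; |3A| = 19.
Step 5: Check 19 ≤ 69.1200? Yes ✓.

K = 12/5, Plünnecke-Ruzsa bound K³|A| ≈ 69.1200, |3A| = 19, inequality holds.


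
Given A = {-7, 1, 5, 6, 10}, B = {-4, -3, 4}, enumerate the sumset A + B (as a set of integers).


A + B = {a + b : a ∈ A, b ∈ B}.
Enumerate all |A|·|B| = 5·3 = 15 pairs (a, b) and collect distinct sums.
a = -7: -7+-4=-11, -7+-3=-10, -7+4=-3
a = 1: 1+-4=-3, 1+-3=-2, 1+4=5
a = 5: 5+-4=1, 5+-3=2, 5+4=9
a = 6: 6+-4=2, 6+-3=3, 6+4=10
a = 10: 10+-4=6, 10+-3=7, 10+4=14
Collecting distinct sums: A + B = {-11, -10, -3, -2, 1, 2, 3, 5, 6, 7, 9, 10, 14}
|A + B| = 13

A + B = {-11, -10, -3, -2, 1, 2, 3, 5, 6, 7, 9, 10, 14}


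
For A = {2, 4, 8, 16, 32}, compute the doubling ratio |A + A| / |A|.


|A| = 5.
Compute A + A by enumerating all 25 pairs.
A + A = {4, 6, 8, 10, 12, 16, 18, 20, 24, 32, 34, 36, 40, 48, 64}, so |A + A| = 15.
K = |A + A| / |A| = 15/5 = 3/1 ≈ 3.0000.
Reference: AP of size 5 gives K = 9/5 ≈ 1.8000; a fully generic set of size 5 gives K ≈ 3.0000.

|A| = 5, |A + A| = 15, K = 15/5 = 3/1.


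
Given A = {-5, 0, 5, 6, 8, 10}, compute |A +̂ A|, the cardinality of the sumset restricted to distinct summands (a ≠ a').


Restricted sumset: A +̂ A = {a + a' : a ∈ A, a' ∈ A, a ≠ a'}.
Equivalently, take A + A and drop any sum 2a that is achievable ONLY as a + a for a ∈ A (i.e. sums representable only with equal summands).
Enumerate pairs (a, a') with a < a' (symmetric, so each unordered pair gives one sum; this covers all a ≠ a'):
  -5 + 0 = -5
  -5 + 5 = 0
  -5 + 6 = 1
  -5 + 8 = 3
  -5 + 10 = 5
  0 + 5 = 5
  0 + 6 = 6
  0 + 8 = 8
  0 + 10 = 10
  5 + 6 = 11
  5 + 8 = 13
  5 + 10 = 15
  6 + 8 = 14
  6 + 10 = 16
  8 + 10 = 18
Collected distinct sums: {-5, 0, 1, 3, 5, 6, 8, 10, 11, 13, 14, 15, 16, 18}
|A +̂ A| = 14
(Reference bound: |A +̂ A| ≥ 2|A| - 3 for |A| ≥ 2, with |A| = 6 giving ≥ 9.)

|A +̂ A| = 14


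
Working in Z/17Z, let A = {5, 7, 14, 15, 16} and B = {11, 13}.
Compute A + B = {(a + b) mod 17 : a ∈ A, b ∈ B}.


Work in Z/17Z: reduce every sum a + b modulo 17.
Enumerate all 10 pairs:
a = 5: 5+11=16, 5+13=1
a = 7: 7+11=1, 7+13=3
a = 14: 14+11=8, 14+13=10
a = 15: 15+11=9, 15+13=11
a = 16: 16+11=10, 16+13=12
Distinct residues collected: {1, 3, 8, 9, 10, 11, 12, 16}
|A + B| = 8 (out of 17 total residues).

A + B = {1, 3, 8, 9, 10, 11, 12, 16}


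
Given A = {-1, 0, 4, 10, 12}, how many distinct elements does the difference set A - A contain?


A - A = {a - a' : a, a' ∈ A}; |A| = 5.
Bounds: 2|A|-1 ≤ |A - A| ≤ |A|² - |A| + 1, i.e. 9 ≤ |A - A| ≤ 21.
Note: 0 ∈ A - A always (from a - a). The set is symmetric: if d ∈ A - A then -d ∈ A - A.
Enumerate nonzero differences d = a - a' with a > a' (then include -d):
Positive differences: {1, 2, 4, 5, 6, 8, 10, 11, 12, 13}
Full difference set: {0} ∪ (positive diffs) ∪ (negative diffs).
|A - A| = 1 + 2·10 = 21 (matches direct enumeration: 21).

|A - A| = 21


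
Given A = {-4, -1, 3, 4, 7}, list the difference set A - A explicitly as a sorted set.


A - A = {a - a' : a, a' ∈ A}.
Compute a - a' for each ordered pair (a, a'):
a = -4: -4--4=0, -4--1=-3, -4-3=-7, -4-4=-8, -4-7=-11
a = -1: -1--4=3, -1--1=0, -1-3=-4, -1-4=-5, -1-7=-8
a = 3: 3--4=7, 3--1=4, 3-3=0, 3-4=-1, 3-7=-4
a = 4: 4--4=8, 4--1=5, 4-3=1, 4-4=0, 4-7=-3
a = 7: 7--4=11, 7--1=8, 7-3=4, 7-4=3, 7-7=0
Collecting distinct values (and noting 0 appears from a-a):
A - A = {-11, -8, -7, -5, -4, -3, -1, 0, 1, 3, 4, 5, 7, 8, 11}
|A - A| = 15

A - A = {-11, -8, -7, -5, -4, -3, -1, 0, 1, 3, 4, 5, 7, 8, 11}


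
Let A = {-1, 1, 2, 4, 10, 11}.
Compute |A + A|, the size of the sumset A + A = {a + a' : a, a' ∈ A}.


A + A = {a + a' : a, a' ∈ A}; |A| = 6.
General bounds: 2|A| - 1 ≤ |A + A| ≤ |A|(|A|+1)/2, i.e. 11 ≤ |A + A| ≤ 21.
Lower bound 2|A|-1 is attained iff A is an arithmetic progression.
Enumerate sums a + a' for a ≤ a' (symmetric, so this suffices):
a = -1: -1+-1=-2, -1+1=0, -1+2=1, -1+4=3, -1+10=9, -1+11=10
a = 1: 1+1=2, 1+2=3, 1+4=5, 1+10=11, 1+11=12
a = 2: 2+2=4, 2+4=6, 2+10=12, 2+11=13
a = 4: 4+4=8, 4+10=14, 4+11=15
a = 10: 10+10=20, 10+11=21
a = 11: 11+11=22
Distinct sums: {-2, 0, 1, 2, 3, 4, 5, 6, 8, 9, 10, 11, 12, 13, 14, 15, 20, 21, 22}
|A + A| = 19

|A + A| = 19


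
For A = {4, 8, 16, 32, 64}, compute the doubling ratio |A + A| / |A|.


|A| = 5.
Compute A + A by enumerating all 25 pairs.
A + A = {8, 12, 16, 20, 24, 32, 36, 40, 48, 64, 68, 72, 80, 96, 128}, so |A + A| = 15.
K = |A + A| / |A| = 15/5 = 3/1 ≈ 3.0000.
Reference: AP of size 5 gives K = 9/5 ≈ 1.8000; a fully generic set of size 5 gives K ≈ 3.0000.

|A| = 5, |A + A| = 15, K = 15/5 = 3/1.


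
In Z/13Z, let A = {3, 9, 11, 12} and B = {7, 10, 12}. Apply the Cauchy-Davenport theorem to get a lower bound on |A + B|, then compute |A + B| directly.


Cauchy-Davenport: |A + B| ≥ min(p, |A| + |B| - 1) for A, B nonempty in Z/pZ.
|A| = 4, |B| = 3, p = 13.
CD lower bound = min(13, 4 + 3 - 1) = min(13, 6) = 6.
Compute A + B mod 13 directly:
a = 3: 3+7=10, 3+10=0, 3+12=2
a = 9: 9+7=3, 9+10=6, 9+12=8
a = 11: 11+7=5, 11+10=8, 11+12=10
a = 12: 12+7=6, 12+10=9, 12+12=11
A + B = {0, 2, 3, 5, 6, 8, 9, 10, 11}, so |A + B| = 9.
Verify: 9 ≥ 6? Yes ✓.

CD lower bound = 6, actual |A + B| = 9.


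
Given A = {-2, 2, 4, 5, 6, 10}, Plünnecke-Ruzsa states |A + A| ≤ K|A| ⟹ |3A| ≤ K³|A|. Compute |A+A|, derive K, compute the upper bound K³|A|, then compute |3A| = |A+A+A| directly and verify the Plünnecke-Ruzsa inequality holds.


|A| = 6.
Step 1: Compute A + A by enumerating all 36 pairs.
A + A = {-4, 0, 2, 3, 4, 6, 7, 8, 9, 10, 11, 12, 14, 15, 16, 20}, so |A + A| = 16.
Step 2: Doubling constant K = |A + A|/|A| = 16/6 = 16/6 ≈ 2.6667.
Step 3: Plünnecke-Ruzsa gives |3A| ≤ K³·|A| = (2.6667)³ · 6 ≈ 113.7778.
Step 4: Compute 3A = A + A + A directly by enumerating all triples (a,b,c) ∈ A³; |3A| = 28.
Step 5: Check 28 ≤ 113.7778? Yes ✓.

K = 16/6, Plünnecke-Ruzsa bound K³|A| ≈ 113.7778, |3A| = 28, inequality holds.


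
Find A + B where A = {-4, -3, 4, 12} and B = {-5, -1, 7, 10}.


A + B = {a + b : a ∈ A, b ∈ B}.
Enumerate all |A|·|B| = 4·4 = 16 pairs (a, b) and collect distinct sums.
a = -4: -4+-5=-9, -4+-1=-5, -4+7=3, -4+10=6
a = -3: -3+-5=-8, -3+-1=-4, -3+7=4, -3+10=7
a = 4: 4+-5=-1, 4+-1=3, 4+7=11, 4+10=14
a = 12: 12+-5=7, 12+-1=11, 12+7=19, 12+10=22
Collecting distinct sums: A + B = {-9, -8, -5, -4, -1, 3, 4, 6, 7, 11, 14, 19, 22}
|A + B| = 13

A + B = {-9, -8, -5, -4, -1, 3, 4, 6, 7, 11, 14, 19, 22}


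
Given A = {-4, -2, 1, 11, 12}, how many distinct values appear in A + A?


A + A = {a + a' : a, a' ∈ A}; |A| = 5.
General bounds: 2|A| - 1 ≤ |A + A| ≤ |A|(|A|+1)/2, i.e. 9 ≤ |A + A| ≤ 15.
Lower bound 2|A|-1 is attained iff A is an arithmetic progression.
Enumerate sums a + a' for a ≤ a' (symmetric, so this suffices):
a = -4: -4+-4=-8, -4+-2=-6, -4+1=-3, -4+11=7, -4+12=8
a = -2: -2+-2=-4, -2+1=-1, -2+11=9, -2+12=10
a = 1: 1+1=2, 1+11=12, 1+12=13
a = 11: 11+11=22, 11+12=23
a = 12: 12+12=24
Distinct sums: {-8, -6, -4, -3, -1, 2, 7, 8, 9, 10, 12, 13, 22, 23, 24}
|A + A| = 15

|A + A| = 15


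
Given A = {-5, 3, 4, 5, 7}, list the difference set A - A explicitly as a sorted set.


A - A = {a - a' : a, a' ∈ A}.
Compute a - a' for each ordered pair (a, a'):
a = -5: -5--5=0, -5-3=-8, -5-4=-9, -5-5=-10, -5-7=-12
a = 3: 3--5=8, 3-3=0, 3-4=-1, 3-5=-2, 3-7=-4
a = 4: 4--5=9, 4-3=1, 4-4=0, 4-5=-1, 4-7=-3
a = 5: 5--5=10, 5-3=2, 5-4=1, 5-5=0, 5-7=-2
a = 7: 7--5=12, 7-3=4, 7-4=3, 7-5=2, 7-7=0
Collecting distinct values (and noting 0 appears from a-a):
A - A = {-12, -10, -9, -8, -4, -3, -2, -1, 0, 1, 2, 3, 4, 8, 9, 10, 12}
|A - A| = 17

A - A = {-12, -10, -9, -8, -4, -3, -2, -1, 0, 1, 2, 3, 4, 8, 9, 10, 12}


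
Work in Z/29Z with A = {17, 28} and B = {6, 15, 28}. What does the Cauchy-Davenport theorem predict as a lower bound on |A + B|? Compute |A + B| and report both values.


Cauchy-Davenport: |A + B| ≥ min(p, |A| + |B| - 1) for A, B nonempty in Z/pZ.
|A| = 2, |B| = 3, p = 29.
CD lower bound = min(29, 2 + 3 - 1) = min(29, 4) = 4.
Compute A + B mod 29 directly:
a = 17: 17+6=23, 17+15=3, 17+28=16
a = 28: 28+6=5, 28+15=14, 28+28=27
A + B = {3, 5, 14, 16, 23, 27}, so |A + B| = 6.
Verify: 6 ≥ 4? Yes ✓.

CD lower bound = 4, actual |A + B| = 6.


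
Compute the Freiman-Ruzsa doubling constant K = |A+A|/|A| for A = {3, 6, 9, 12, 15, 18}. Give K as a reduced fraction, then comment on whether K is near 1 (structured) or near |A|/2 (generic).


|A| = 6.
Compute A + A by enumerating all 36 pairs.
A + A = {6, 9, 12, 15, 18, 21, 24, 27, 30, 33, 36}, so |A + A| = 11.
K = |A + A| / |A| = 11/6 (already in lowest terms) ≈ 1.8333.
Reference: AP of size 6 gives K = 11/6 ≈ 1.8333; a fully generic set of size 6 gives K ≈ 3.5000.

|A| = 6, |A + A| = 11, K = 11/6.


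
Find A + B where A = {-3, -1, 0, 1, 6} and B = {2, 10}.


A + B = {a + b : a ∈ A, b ∈ B}.
Enumerate all |A|·|B| = 5·2 = 10 pairs (a, b) and collect distinct sums.
a = -3: -3+2=-1, -3+10=7
a = -1: -1+2=1, -1+10=9
a = 0: 0+2=2, 0+10=10
a = 1: 1+2=3, 1+10=11
a = 6: 6+2=8, 6+10=16
Collecting distinct sums: A + B = {-1, 1, 2, 3, 7, 8, 9, 10, 11, 16}
|A + B| = 10

A + B = {-1, 1, 2, 3, 7, 8, 9, 10, 11, 16}


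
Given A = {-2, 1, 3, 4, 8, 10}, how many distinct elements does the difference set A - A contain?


A - A = {a - a' : a, a' ∈ A}; |A| = 6.
Bounds: 2|A|-1 ≤ |A - A| ≤ |A|² - |A| + 1, i.e. 11 ≤ |A - A| ≤ 31.
Note: 0 ∈ A - A always (from a - a). The set is symmetric: if d ∈ A - A then -d ∈ A - A.
Enumerate nonzero differences d = a - a' with a > a' (then include -d):
Positive differences: {1, 2, 3, 4, 5, 6, 7, 9, 10, 12}
Full difference set: {0} ∪ (positive diffs) ∪ (negative diffs).
|A - A| = 1 + 2·10 = 21 (matches direct enumeration: 21).

|A - A| = 21


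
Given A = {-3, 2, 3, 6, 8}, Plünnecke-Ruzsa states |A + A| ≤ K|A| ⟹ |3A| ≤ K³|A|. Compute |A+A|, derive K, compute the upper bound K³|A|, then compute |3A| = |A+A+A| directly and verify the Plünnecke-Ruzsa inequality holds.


|A| = 5.
Step 1: Compute A + A by enumerating all 25 pairs.
A + A = {-6, -1, 0, 3, 4, 5, 6, 8, 9, 10, 11, 12, 14, 16}, so |A + A| = 14.
Step 2: Doubling constant K = |A + A|/|A| = 14/5 = 14/5 ≈ 2.8000.
Step 3: Plünnecke-Ruzsa gives |3A| ≤ K³·|A| = (2.8000)³ · 5 ≈ 109.7600.
Step 4: Compute 3A = A + A + A directly by enumerating all triples (a,b,c) ∈ A³; |3A| = 25.
Step 5: Check 25 ≤ 109.7600? Yes ✓.

K = 14/5, Plünnecke-Ruzsa bound K³|A| ≈ 109.7600, |3A| = 25, inequality holds.
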